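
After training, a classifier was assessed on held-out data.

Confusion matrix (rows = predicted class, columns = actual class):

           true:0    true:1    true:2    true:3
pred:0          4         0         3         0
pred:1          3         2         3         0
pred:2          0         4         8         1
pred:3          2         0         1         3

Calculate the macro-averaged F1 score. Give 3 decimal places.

0.489

Per-class F1 score (2·TP/(2·TP+FP+FN)):
  0: TP=4, FP=0+3+0=3, FN=3+0+2=5 → 8/16 = 0.5000
  1: TP=2, FP=3+3+0=6, FN=0+4+0=4 → 4/14 = 0.2857
  2: TP=8, FP=0+4+1=5, FN=3+3+1=7 → 16/28 = 0.5714
  3: TP=3, FP=2+0+1=3, FN=0+0+1=1 → 6/10 = 0.6000
Macro-F1 score = mean = (0.5000 + 0.2857 + 0.5714 + 0.6000) / 4 = 0.489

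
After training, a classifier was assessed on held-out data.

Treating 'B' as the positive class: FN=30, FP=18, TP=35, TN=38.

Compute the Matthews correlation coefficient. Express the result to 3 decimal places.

MCC = (TP·TN − FP·FN) / √((TP+FP)(TP+FN)(TN+FP)(TN+FN))
Numerator = 35·38 − 18·30 = 790
Denominator = √(53·65·56·68) = √13118560 = 3621.9553
MCC = 790 / 3621.9553 = 0.218

0.218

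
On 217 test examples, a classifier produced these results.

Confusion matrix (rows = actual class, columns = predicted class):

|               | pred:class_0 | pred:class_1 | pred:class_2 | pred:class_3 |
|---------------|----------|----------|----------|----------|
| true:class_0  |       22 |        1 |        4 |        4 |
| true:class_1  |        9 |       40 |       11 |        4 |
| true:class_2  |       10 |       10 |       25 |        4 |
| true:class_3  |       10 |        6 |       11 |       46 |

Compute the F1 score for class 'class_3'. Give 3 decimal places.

Take TP from the diagonal, FP from the rest of the 'class_3' prediction marginal, FN from the rest of the 'class_3' actual marginal.
F1 score = 2·TP/(2·TP+FP+FN).
class_3: TP=46, FP=4+4+4=12, FN=10+6+11=27 → 92/131 = 0.7023

0.702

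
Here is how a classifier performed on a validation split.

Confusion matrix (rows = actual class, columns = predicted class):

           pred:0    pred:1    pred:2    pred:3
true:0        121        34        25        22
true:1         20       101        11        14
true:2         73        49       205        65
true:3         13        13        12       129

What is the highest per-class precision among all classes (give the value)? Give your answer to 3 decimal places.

Per-class precision (TP/(TP+FP)):
  0: TP=121, FP=20+73+13=106 → 121/227 = 0.5330
  1: TP=101, FP=34+49+13=96 → 101/197 = 0.5127
  2: TP=205, FP=25+11+12=48 → 205/253 = 0.8103
  3: TP=129, FP=22+14+65=101 → 129/230 = 0.5609
Highest is class '2' with precision = 0.810.

0.810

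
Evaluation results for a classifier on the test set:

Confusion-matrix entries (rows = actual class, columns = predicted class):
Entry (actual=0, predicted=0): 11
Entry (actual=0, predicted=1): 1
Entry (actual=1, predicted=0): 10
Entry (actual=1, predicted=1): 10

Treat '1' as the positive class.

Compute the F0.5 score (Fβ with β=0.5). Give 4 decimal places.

Fβ = (1+β²)·TP / ((1+β²)·TP + β²·FN + FP), with β²=1/4
= 1.25·10 / (1.25·10 + 0.25·10 + 1) = 0.7813

0.7813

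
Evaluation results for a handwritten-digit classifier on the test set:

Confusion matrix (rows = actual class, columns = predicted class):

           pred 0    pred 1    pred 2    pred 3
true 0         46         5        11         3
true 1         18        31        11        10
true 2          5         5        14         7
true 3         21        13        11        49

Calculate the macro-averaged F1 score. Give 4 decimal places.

0.5134

Per-class F1 score (2·TP/(2·TP+FP+FN)):
  0: TP=46, FP=18+5+21=44, FN=5+11+3=19 → 92/155 = 0.59355
  1: TP=31, FP=5+5+13=23, FN=18+11+10=39 → 62/124 = 0.50000
  2: TP=14, FP=11+11+11=33, FN=5+5+7=17 → 28/78 = 0.35897
  3: TP=49, FP=3+10+7=20, FN=21+13+11=45 → 98/163 = 0.60123
Macro-F1 score = mean = (0.59355 + 0.50000 + 0.35897 + 0.60123) / 4 = 0.5134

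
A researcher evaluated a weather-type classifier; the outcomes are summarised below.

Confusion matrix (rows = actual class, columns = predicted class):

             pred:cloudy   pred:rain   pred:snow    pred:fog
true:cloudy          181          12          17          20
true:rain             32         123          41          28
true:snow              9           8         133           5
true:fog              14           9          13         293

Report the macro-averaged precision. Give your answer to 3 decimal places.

0.769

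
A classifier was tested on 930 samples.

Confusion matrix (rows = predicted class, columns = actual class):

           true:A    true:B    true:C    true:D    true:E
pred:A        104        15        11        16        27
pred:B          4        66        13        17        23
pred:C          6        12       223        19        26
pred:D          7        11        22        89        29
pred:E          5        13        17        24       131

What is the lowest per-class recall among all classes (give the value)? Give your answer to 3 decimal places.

Per-class recall (TP/(TP+FN)):
  A: TP=104, FN=4+6+7+5=22 → 104/126 = 0.8254
  B: TP=66, FN=15+12+11+13=51 → 66/117 = 0.5641
  C: TP=223, FN=11+13+22+17=63 → 223/286 = 0.7797
  D: TP=89, FN=16+17+19+24=76 → 89/165 = 0.5394
  E: TP=131, FN=27+23+26+29=105 → 131/236 = 0.5551
Lowest is class 'D' with recall = 0.539.

0.539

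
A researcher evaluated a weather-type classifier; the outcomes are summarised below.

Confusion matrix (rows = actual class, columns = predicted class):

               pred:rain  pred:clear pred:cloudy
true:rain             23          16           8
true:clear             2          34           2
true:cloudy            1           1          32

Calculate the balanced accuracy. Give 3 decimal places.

Balanced accuracy = mean of per-class recall.
  rain: recall = 23/47 = 0.4894
  clear: recall = 34/38 = 0.8947
  cloudy: recall = 32/34 = 0.9412
Mean = (0.4894 + 0.8947 + 0.9412) / 3 = 0.775

0.775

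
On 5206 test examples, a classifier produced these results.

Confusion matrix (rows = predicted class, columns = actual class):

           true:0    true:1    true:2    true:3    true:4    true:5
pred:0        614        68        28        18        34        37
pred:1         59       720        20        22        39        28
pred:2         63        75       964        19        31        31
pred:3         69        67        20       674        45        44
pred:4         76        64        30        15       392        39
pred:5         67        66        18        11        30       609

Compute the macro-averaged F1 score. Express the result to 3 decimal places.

0.754

Per-class F1 score (2·TP/(2·TP+FP+FN)):
  0: TP=614, FP=68+28+18+34+37=185, FN=59+63+69+76+67=334 → 1228/1747 = 0.7029
  1: TP=720, FP=59+20+22+39+28=168, FN=68+75+67+64+66=340 → 1440/1948 = 0.7392
  2: TP=964, FP=63+75+19+31+31=219, FN=28+20+20+30+18=116 → 1928/2263 = 0.8520
  3: TP=674, FP=69+67+20+45+44=245, FN=18+22+19+15+11=85 → 1348/1678 = 0.8033
  4: TP=392, FP=76+64+30+15+39=224, FN=34+39+31+45+30=179 → 784/1187 = 0.6605
  5: TP=609, FP=67+66+18+11+30=192, FN=37+28+31+44+39=179 → 1218/1589 = 0.7665
Macro-F1 score = mean = (0.7029 + 0.7392 + 0.8520 + 0.8033 + 0.6605 + 0.7665) / 6 = 0.754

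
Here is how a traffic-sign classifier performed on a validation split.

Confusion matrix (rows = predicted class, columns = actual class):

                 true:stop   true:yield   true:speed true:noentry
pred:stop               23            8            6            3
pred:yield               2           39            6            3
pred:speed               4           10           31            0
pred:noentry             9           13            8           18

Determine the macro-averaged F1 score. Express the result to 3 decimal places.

0.596

Per-class F1 score (2·TP/(2·TP+FP+FN)):
  stop: TP=23, FP=8+6+3=17, FN=2+4+9=15 → 46/78 = 0.5897
  yield: TP=39, FP=2+6+3=11, FN=8+10+13=31 → 78/120 = 0.6500
  speed: TP=31, FP=4+10+0=14, FN=6+6+8=20 → 62/96 = 0.6458
  noentry: TP=18, FP=9+13+8=30, FN=3+3+0=6 → 36/72 = 0.5000
Macro-F1 score = mean = (0.5897 + 0.6500 + 0.6458 + 0.5000) / 4 = 0.596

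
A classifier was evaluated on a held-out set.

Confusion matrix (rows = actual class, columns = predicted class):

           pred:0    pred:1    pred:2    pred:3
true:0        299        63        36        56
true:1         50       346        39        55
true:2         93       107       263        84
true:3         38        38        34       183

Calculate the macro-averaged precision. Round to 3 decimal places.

Per-class precision (TP/(TP+FP)):
  0: TP=299, FP=50+93+38=181 → 299/480 = 0.6229
  1: TP=346, FP=63+107+38=208 → 346/554 = 0.6245
  2: TP=263, FP=36+39+34=109 → 263/372 = 0.7070
  3: TP=183, FP=56+55+84=195 → 183/378 = 0.4841
Macro-precision = mean = (0.6229 + 0.6245 + 0.7070 + 0.4841) / 4 = 0.610

0.610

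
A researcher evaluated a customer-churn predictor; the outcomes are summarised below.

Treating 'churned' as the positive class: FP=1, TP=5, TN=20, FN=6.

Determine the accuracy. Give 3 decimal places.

Accuracy = (TP+TN)/N = (5+20)/32 = 0.781

0.781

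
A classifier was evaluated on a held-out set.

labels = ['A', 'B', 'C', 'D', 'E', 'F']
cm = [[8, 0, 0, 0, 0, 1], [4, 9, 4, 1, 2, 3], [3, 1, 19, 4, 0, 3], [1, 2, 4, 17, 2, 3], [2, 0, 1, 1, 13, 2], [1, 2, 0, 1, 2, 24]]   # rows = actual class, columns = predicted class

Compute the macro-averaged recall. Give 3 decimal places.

Per-class recall (TP/(TP+FN)):
  A: TP=8, FN=0+0+0+0+1=1 → 8/9 = 0.8889
  B: TP=9, FN=4+4+1+2+3=14 → 9/23 = 0.3913
  C: TP=19, FN=3+1+4+0+3=11 → 19/30 = 0.6333
  D: TP=17, FN=1+2+4+2+3=12 → 17/29 = 0.5862
  E: TP=13, FN=2+0+1+1+2=6 → 13/19 = 0.6842
  F: TP=24, FN=1+2+0+1+2=6 → 24/30 = 0.8000
Macro-recall = mean = (0.8889 + 0.3913 + 0.6333 + 0.5862 + 0.6842 + 0.8000) / 6 = 0.664

0.664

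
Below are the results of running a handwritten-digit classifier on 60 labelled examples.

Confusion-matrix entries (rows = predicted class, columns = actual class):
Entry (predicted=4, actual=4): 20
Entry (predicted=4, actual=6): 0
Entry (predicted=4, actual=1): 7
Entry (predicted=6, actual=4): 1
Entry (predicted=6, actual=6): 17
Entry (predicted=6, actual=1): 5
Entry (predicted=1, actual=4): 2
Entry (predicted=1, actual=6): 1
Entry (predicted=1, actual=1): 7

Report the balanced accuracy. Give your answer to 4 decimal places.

Balanced accuracy = mean of per-class recall.
  4: recall = 20/23 = 0.86957
  6: recall = 17/18 = 0.94444
  1: recall = 7/19 = 0.36842
Mean = (0.86957 + 0.94444 + 0.36842) / 3 = 0.7275

0.7275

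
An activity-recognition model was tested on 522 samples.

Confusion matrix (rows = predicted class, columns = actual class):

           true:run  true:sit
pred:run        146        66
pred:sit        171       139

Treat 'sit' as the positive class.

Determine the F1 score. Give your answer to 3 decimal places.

Precision = TP/(TP+FP) = 139/310 = 0.4484
Recall = TP/(TP+FN) = 139/205 = 0.6780
F1 = 2·TP/(2·TP+FP+FN) = 278/515 = 0.540

0.540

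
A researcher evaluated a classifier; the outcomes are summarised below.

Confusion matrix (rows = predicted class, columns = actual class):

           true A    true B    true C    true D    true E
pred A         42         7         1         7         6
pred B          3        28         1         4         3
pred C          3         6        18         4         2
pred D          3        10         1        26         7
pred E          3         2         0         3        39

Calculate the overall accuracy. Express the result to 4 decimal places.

0.6681

Accuracy = trace / total = (42+28+18+26+39=153) / 229 = 153/229 = 0.6681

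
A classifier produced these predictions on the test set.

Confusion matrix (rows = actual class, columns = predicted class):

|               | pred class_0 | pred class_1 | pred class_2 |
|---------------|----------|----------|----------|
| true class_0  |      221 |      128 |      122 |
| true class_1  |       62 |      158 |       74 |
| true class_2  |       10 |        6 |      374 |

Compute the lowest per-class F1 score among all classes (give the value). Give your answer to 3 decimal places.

0.539

Per-class F1 score (2·TP/(2·TP+FP+FN)):
  class_0: TP=221, FP=62+10=72, FN=128+122=250 → 442/764 = 0.5785
  class_1: TP=158, FP=128+6=134, FN=62+74=136 → 316/586 = 0.5392
  class_2: TP=374, FP=122+74=196, FN=10+6=16 → 748/960 = 0.7792
Lowest is class 'class_1' with F1 score = 0.539.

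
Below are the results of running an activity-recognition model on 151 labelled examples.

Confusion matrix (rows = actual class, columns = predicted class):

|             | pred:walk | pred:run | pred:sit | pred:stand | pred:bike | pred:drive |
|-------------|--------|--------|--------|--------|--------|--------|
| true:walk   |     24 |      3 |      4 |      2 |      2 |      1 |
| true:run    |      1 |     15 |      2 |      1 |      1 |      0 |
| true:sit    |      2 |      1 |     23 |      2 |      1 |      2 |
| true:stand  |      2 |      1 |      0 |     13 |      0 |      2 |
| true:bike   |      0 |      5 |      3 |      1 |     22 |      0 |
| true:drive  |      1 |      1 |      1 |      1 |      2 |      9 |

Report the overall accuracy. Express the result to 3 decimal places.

Accuracy = trace / total = (24+15+23+13+22+9=106) / 151 = 106/151 = 0.702

0.702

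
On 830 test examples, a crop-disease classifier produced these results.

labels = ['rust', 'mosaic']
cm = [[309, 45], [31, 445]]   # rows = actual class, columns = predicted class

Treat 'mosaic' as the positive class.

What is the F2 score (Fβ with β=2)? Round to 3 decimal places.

0.929

Fβ = (1+β²)·TP / ((1+β²)·TP + β²·FN + FP), with β²=4
= 5·445 / (5·445 + 4·31 + 45) = 0.929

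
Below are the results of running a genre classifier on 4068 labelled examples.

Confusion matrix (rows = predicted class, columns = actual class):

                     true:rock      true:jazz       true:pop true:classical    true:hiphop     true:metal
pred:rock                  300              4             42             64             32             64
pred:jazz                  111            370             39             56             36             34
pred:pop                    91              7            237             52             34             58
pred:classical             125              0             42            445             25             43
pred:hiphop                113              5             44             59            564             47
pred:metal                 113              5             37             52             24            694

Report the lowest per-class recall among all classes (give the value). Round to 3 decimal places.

Per-class recall (TP/(TP+FN)):
  rock: TP=300, FN=111+91+125+113+113=553 → 300/853 = 0.3517
  jazz: TP=370, FN=4+7+0+5+5=21 → 370/391 = 0.9463
  pop: TP=237, FN=42+39+42+44+37=204 → 237/441 = 0.5374
  classical: TP=445, FN=64+56+52+59+52=283 → 445/728 = 0.6113
  hiphop: TP=564, FN=32+36+34+25+24=151 → 564/715 = 0.7888
  metal: TP=694, FN=64+34+58+43+47=246 → 694/940 = 0.7383
Lowest is class 'rock' with recall = 0.352.

0.352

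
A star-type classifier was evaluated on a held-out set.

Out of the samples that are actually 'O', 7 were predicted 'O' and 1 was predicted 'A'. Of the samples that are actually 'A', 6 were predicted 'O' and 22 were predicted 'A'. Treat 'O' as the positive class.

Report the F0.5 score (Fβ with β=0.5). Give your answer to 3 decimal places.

0.583

Fβ = (1+β²)·TP / ((1+β²)·TP + β²·FN + FP), with β²=1/4
= 1.25·7 / (1.25·7 + 0.25·1 + 6) = 0.583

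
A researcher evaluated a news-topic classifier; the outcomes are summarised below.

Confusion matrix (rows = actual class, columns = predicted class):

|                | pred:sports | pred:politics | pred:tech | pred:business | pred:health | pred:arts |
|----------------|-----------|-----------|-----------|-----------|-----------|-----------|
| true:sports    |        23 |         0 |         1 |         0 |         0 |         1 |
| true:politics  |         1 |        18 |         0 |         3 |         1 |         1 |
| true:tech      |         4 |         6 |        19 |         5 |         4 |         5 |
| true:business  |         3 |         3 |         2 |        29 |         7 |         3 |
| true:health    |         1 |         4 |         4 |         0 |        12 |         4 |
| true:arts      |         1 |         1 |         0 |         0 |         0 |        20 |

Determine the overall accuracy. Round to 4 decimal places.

0.6505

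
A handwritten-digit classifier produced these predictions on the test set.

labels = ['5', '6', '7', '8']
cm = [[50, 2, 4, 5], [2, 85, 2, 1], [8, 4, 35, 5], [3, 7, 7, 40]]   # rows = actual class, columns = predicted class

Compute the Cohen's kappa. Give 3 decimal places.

0.738

Observed agreement pₒ = trace/N = 210/260 = 0.8077
Expected agreement pₑ = Σ (rowᵢ·colᵢ)/N² = (61·63 + 90·98 + 52·48 + 57·51)/260² = 0.2672
κ = (pₒ − pₑ)/(1 − pₑ) = (0.8077 − 0.2672)/(1 − 0.2672) = 0.738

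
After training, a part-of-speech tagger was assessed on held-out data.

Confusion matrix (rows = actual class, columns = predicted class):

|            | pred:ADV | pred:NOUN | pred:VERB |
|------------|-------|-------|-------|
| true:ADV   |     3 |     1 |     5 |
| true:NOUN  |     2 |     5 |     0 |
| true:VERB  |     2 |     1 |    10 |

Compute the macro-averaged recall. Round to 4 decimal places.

0.6056

Per-class recall (TP/(TP+FN)):
  ADV: TP=3, FN=1+5=6 → 3/9 = 0.33333
  NOUN: TP=5, FN=2+0=2 → 5/7 = 0.71429
  VERB: TP=10, FN=2+1=3 → 10/13 = 0.76923
Macro-recall = mean = (0.33333 + 0.71429 + 0.76923) / 3 = 0.6056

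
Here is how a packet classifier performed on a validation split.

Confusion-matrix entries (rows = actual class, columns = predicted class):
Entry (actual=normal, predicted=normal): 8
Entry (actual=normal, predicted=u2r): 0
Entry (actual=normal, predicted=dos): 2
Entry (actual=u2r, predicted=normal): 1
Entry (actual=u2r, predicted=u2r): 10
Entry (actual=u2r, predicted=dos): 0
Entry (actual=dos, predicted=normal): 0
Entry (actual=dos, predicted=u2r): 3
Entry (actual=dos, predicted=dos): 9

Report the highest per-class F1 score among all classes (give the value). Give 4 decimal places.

Per-class F1 score (2·TP/(2·TP+FP+FN)):
  normal: TP=8, FP=1+0=1, FN=0+2=2 → 16/19 = 0.84211
  u2r: TP=10, FP=0+3=3, FN=1+0=1 → 20/24 = 0.83333
  dos: TP=9, FP=2+0=2, FN=0+3=3 → 18/23 = 0.78261
Highest is class 'normal' with F1 score = 0.8421.

0.8421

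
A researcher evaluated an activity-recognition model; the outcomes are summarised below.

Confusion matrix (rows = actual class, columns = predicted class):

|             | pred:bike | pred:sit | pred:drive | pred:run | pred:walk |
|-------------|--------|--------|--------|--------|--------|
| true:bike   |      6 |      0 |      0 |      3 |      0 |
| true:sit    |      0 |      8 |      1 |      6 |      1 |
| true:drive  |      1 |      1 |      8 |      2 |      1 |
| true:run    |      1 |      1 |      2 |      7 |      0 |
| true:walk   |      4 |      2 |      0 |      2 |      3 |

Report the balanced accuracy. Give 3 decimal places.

0.538

Balanced accuracy = mean of per-class recall.
  bike: recall = 6/9 = 0.6667
  sit: recall = 8/16 = 0.5000
  drive: recall = 8/13 = 0.6154
  run: recall = 7/11 = 0.6364
  walk: recall = 3/11 = 0.2727
Mean = (0.6667 + 0.5000 + 0.6154 + 0.6364 + 0.2727) / 5 = 0.538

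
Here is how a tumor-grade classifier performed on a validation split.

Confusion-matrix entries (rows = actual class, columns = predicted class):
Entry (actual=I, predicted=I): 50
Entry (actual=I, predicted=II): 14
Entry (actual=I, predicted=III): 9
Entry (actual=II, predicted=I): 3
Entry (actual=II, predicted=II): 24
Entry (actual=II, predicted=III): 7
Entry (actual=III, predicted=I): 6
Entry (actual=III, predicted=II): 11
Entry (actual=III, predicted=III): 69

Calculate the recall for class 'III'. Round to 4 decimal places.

Take TP from the diagonal, FP from the rest of the 'III' prediction marginal, FN from the rest of the 'III' actual marginal.
recall = TP/(TP+FN).
III: TP=69, FN=6+11=17 → 69/86 = 0.80233

0.8023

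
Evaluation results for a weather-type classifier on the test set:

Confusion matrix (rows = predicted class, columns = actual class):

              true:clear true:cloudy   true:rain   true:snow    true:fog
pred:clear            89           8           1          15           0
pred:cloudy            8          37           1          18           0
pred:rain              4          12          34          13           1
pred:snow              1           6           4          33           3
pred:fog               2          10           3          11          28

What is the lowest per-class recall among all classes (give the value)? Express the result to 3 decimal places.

Per-class recall (TP/(TP+FN)):
  clear: TP=89, FN=8+4+1+2=15 → 89/104 = 0.8558
  cloudy: TP=37, FN=8+12+6+10=36 → 37/73 = 0.5068
  rain: TP=34, FN=1+1+4+3=9 → 34/43 = 0.7907
  snow: TP=33, FN=15+18+13+11=57 → 33/90 = 0.3667
  fog: TP=28, FN=0+0+1+3=4 → 28/32 = 0.8750
Lowest is class 'snow' with recall = 0.367.

0.367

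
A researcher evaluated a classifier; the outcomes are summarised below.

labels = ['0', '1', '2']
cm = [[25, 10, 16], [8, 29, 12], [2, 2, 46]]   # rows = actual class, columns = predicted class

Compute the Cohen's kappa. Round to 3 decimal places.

Observed agreement pₒ = trace/N = 100/150 = 0.6667
Expected agreement pₑ = Σ (rowᵢ·colᵢ)/N² = (51·35 + 49·41 + 50·74)/150² = 0.3331
κ = (pₒ − pₑ)/(1 − pₑ) = (0.6667 − 0.3331)/(1 − 0.3331) = 0.500

0.500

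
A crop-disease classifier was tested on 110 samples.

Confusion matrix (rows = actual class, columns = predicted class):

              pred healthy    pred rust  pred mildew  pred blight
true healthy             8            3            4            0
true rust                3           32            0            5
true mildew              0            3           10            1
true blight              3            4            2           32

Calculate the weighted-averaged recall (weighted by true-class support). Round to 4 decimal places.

Per-class recall (TP/(TP+FN)):
  healthy: TP=8, FN=3+4+0=7 → 8/15 = 0.53333
  rust: TP=32, FN=3+0+5=8 → 32/40 = 0.80000
  mildew: TP=10, FN=0+3+1=4 → 10/14 = 0.71429
  blight: TP=32, FN=3+4+2=9 → 32/41 = 0.78049
Weighted-recall = Σ (supportᵢ/N)·recallᵢ with N=110: (15/110)·0.53333 + (40/110)·0.80000 + (14/110)·0.71429 + (41/110)·0.78049 = 0.7455

0.7455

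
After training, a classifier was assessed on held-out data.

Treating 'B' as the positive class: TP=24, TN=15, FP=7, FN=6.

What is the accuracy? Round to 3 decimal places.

0.750

Accuracy = (TP+TN)/N = (24+15)/52 = 0.750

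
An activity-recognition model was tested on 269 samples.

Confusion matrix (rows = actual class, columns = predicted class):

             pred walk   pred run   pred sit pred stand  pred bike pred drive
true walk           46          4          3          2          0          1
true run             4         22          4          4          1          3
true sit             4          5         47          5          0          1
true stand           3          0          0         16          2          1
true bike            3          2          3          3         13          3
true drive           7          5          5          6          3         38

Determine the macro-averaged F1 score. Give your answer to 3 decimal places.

0.648

Per-class F1 score (2·TP/(2·TP+FP+FN)):
  walk: TP=46, FP=4+4+3+3+7=21, FN=4+3+2+0+1=10 → 92/123 = 0.7480
  run: TP=22, FP=4+5+0+2+5=16, FN=4+4+4+1+3=16 → 44/76 = 0.5789
  sit: TP=47, FP=3+4+0+3+5=15, FN=4+5+5+0+1=15 → 94/124 = 0.7581
  stand: TP=16, FP=2+4+5+3+6=20, FN=3+0+0+2+1=6 → 32/58 = 0.5517
  bike: TP=13, FP=0+1+0+2+3=6, FN=3+2+3+3+3=14 → 26/46 = 0.5652
  drive: TP=38, FP=1+3+1+1+3=9, FN=7+5+5+6+3=26 → 76/111 = 0.6847
Macro-F1 score = mean = (0.7480 + 0.5789 + 0.7581 + 0.5517 + 0.5652 + 0.6847) / 6 = 0.648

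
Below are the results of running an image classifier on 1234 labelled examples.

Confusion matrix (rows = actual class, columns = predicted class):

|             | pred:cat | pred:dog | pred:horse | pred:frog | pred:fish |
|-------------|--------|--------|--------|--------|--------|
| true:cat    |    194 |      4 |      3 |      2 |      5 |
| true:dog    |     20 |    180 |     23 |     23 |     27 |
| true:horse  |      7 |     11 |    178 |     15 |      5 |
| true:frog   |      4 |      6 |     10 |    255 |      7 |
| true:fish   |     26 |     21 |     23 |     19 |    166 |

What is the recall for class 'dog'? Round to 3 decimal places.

Take TP from the diagonal, FP from the rest of the 'dog' prediction marginal, FN from the rest of the 'dog' actual marginal.
recall = TP/(TP+FN).
dog: TP=180, FN=20+23+23+27=93 → 180/273 = 0.6593

0.659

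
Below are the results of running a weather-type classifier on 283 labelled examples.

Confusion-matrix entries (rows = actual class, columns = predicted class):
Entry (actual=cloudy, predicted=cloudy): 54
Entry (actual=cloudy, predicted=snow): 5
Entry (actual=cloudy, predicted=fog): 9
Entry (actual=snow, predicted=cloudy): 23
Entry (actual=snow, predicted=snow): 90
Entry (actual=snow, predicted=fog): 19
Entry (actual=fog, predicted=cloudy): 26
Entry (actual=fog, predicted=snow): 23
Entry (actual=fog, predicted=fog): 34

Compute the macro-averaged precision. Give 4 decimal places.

0.6118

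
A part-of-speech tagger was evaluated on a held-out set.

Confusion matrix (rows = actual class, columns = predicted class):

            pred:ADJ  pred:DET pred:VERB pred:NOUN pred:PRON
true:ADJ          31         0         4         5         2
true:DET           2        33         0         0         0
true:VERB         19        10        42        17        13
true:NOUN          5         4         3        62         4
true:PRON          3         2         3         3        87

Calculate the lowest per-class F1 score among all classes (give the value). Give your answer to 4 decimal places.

Per-class F1 score (2·TP/(2·TP+FP+FN)):
  ADJ: TP=31, FP=2+19+5+3=29, FN=0+4+5+2=11 → 62/102 = 0.60784
  DET: TP=33, FP=0+10+4+2=16, FN=2+0+0+0=2 → 66/84 = 0.78571
  VERB: TP=42, FP=4+0+3+3=10, FN=19+10+17+13=59 → 84/153 = 0.54902
  NOUN: TP=62, FP=5+0+17+3=25, FN=5+4+3+4=16 → 124/165 = 0.75152
  PRON: TP=87, FP=2+0+13+4=19, FN=3+2+3+3=11 → 174/204 = 0.85294
Lowest is class 'VERB' with F1 score = 0.5490.

0.5490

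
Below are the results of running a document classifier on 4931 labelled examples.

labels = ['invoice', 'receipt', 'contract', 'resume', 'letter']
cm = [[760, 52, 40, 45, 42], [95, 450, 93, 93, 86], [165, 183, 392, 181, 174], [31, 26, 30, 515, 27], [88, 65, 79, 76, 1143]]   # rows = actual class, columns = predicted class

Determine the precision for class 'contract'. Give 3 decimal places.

One-vs-rest for 'contract': TP = diagonal; FP = other classes predicted 'contract'; FN = 'contract' predicted as other.
precision = TP/(TP+FP).
contract: TP=392, FP=40+93+30+79=242 → 392/634 = 0.6183

0.618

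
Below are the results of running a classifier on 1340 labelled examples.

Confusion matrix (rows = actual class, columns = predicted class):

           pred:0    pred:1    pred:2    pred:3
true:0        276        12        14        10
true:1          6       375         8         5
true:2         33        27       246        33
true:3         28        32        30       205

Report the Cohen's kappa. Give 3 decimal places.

Observed agreement pₒ = trace/N = 1102/1340 = 0.8224
Expected agreement pₑ = Σ (rowᵢ·colᵢ)/N² = (312·343 + 394·446 + 339·298 + 295·253)/1340² = 0.2553
κ = (pₒ − pₑ)/(1 − pₑ) = (0.8224 − 0.2553)/(1 − 0.2553) = 0.762

0.762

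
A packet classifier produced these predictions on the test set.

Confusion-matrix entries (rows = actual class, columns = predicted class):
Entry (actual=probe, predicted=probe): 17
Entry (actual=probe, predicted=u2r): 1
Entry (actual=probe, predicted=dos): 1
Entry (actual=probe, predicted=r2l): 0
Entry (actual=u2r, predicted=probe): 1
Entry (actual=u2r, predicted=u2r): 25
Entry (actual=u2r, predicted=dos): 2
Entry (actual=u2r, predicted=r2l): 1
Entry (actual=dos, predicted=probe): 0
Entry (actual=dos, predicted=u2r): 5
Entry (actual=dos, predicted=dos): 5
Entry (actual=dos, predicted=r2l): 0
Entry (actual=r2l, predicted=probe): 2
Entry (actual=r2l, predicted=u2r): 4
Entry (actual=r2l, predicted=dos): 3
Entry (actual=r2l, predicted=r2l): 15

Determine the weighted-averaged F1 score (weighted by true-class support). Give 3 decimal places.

0.756

Per-class F1 score (2·TP/(2·TP+FP+FN)):
  probe: TP=17, FP=1+0+2=3, FN=1+1+0=2 → 34/39 = 0.8718
  u2r: TP=25, FP=1+5+4=10, FN=1+2+1=4 → 50/64 = 0.7813
  dos: TP=5, FP=1+2+3=6, FN=0+5+0=5 → 10/21 = 0.4762
  r2l: TP=15, FP=0+1+0=1, FN=2+4+3=9 → 30/40 = 0.7500
Weighted-F1 score = Σ (supportᵢ/N)·F1 scoreᵢ with N=82: (19/82)·0.8718 + (29/82)·0.7813 + (10/82)·0.4762 + (24/82)·0.7500 = 0.756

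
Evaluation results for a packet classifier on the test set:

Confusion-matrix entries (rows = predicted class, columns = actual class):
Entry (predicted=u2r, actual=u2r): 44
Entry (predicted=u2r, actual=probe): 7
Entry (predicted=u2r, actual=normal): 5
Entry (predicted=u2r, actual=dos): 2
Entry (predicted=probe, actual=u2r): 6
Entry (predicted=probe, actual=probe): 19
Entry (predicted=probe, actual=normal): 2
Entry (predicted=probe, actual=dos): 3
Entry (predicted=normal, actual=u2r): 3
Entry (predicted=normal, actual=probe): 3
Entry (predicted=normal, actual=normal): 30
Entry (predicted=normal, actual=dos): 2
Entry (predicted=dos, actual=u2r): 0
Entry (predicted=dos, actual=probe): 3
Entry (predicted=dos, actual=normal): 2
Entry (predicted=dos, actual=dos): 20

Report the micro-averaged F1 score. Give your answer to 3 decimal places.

0.748

Micro-averaging pools counts across classes: ΣTP=113, ΣFP=38, ΣFN=38.
Micro-F1 score = 2·TP/(2·TP+FP+FN) on pooled counts = 0.748 (equals overall accuracy in single-label multiclass).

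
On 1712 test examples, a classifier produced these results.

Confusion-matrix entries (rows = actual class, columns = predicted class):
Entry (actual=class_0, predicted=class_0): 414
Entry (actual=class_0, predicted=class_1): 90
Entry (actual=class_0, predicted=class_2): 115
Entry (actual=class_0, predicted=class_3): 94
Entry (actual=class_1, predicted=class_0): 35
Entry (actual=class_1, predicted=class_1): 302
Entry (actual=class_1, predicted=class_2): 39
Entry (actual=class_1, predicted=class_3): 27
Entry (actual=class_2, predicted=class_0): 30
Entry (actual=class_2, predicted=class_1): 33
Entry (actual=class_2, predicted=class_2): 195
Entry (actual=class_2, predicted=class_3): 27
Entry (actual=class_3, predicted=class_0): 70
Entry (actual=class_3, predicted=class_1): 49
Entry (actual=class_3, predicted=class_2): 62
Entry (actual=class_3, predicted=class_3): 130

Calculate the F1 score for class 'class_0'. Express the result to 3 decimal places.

0.656

Treat 'class_0' as positive and all other classes as negative.
F1 score = 2·TP/(2·TP+FP+FN).
class_0: TP=414, FP=35+30+70=135, FN=90+115+94=299 → 828/1262 = 0.6561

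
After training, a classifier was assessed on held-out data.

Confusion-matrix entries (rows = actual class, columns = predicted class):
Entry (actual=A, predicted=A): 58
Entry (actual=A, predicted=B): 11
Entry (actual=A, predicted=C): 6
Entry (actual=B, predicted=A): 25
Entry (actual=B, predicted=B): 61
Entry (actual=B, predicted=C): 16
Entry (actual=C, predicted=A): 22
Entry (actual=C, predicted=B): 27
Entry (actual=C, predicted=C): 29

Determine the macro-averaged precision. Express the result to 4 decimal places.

Per-class precision (TP/(TP+FP)):
  A: TP=58, FP=25+22=47 → 58/105 = 0.55238
  B: TP=61, FP=11+27=38 → 61/99 = 0.61616
  C: TP=29, FP=6+16=22 → 29/51 = 0.56863
Macro-precision = mean = (0.55238 + 0.61616 + 0.56863) / 3 = 0.5791

0.5791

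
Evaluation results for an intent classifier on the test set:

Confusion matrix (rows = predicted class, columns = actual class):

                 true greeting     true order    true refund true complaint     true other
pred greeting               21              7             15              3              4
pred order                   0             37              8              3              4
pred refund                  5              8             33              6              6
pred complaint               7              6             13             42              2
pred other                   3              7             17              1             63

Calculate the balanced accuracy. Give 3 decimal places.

Balanced accuracy = mean of per-class recall.
  greeting: recall = 21/36 = 0.5833
  order: recall = 37/65 = 0.5692
  refund: recall = 33/86 = 0.3837
  complaint: recall = 42/55 = 0.7636
  other: recall = 63/79 = 0.7975
Mean = (0.5833 + 0.5692 + 0.3837 + 0.7636 + 0.7975) / 5 = 0.619

0.619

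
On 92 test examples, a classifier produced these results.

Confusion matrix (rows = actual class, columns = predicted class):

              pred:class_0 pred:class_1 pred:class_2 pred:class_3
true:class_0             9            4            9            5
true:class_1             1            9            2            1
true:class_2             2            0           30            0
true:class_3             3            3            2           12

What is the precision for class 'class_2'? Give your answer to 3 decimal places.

0.698

One-vs-rest for 'class_2': TP = diagonal; FP = other classes predicted 'class_2'; FN = 'class_2' predicted as other.
precision = TP/(TP+FP).
class_2: TP=30, FP=9+2+2=13 → 30/43 = 0.6977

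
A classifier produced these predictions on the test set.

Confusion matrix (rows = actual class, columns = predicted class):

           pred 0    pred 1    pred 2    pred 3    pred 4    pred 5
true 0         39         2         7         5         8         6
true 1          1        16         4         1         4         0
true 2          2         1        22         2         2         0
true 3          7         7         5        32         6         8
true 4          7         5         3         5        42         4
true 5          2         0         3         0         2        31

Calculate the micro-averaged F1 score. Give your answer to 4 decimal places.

Micro-averaging pools counts across classes: ΣTP=182, ΣFP=109, ΣFN=109.
Micro-F1 score = 2·TP/(2·TP+FP+FN) on pooled counts = 0.6254 (equals overall accuracy in single-label multiclass).

0.6254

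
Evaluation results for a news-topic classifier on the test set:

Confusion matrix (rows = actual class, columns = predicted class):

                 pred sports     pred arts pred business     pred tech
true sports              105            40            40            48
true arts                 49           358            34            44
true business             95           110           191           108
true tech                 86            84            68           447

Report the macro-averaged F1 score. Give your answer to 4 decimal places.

Per-class F1 score (2·TP/(2·TP+FP+FN)):
  sports: TP=105, FP=49+95+86=230, FN=40+40+48=128 → 210/568 = 0.36972
  arts: TP=358, FP=40+110+84=234, FN=49+34+44=127 → 716/1077 = 0.66481
  business: TP=191, FP=40+34+68=142, FN=95+110+108=313 → 382/837 = 0.45639
  tech: TP=447, FP=48+44+108=200, FN=86+84+68=238 → 894/1332 = 0.67117
Macro-F1 score = mean = (0.36972 + 0.66481 + 0.45639 + 0.67117) / 4 = 0.5405

0.5405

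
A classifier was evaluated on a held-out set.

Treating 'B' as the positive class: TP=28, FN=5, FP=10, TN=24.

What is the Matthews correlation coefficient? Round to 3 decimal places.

MCC = (TP·TN − FP·FN) / √((TP+FP)(TP+FN)(TN+FP)(TN+FN))
Numerator = 28·24 − 10·5 = 622
Denominator = √(38·33·34·29) = √1236444 = 1111.9550
MCC = 622 / 1111.9550 = 0.559

0.559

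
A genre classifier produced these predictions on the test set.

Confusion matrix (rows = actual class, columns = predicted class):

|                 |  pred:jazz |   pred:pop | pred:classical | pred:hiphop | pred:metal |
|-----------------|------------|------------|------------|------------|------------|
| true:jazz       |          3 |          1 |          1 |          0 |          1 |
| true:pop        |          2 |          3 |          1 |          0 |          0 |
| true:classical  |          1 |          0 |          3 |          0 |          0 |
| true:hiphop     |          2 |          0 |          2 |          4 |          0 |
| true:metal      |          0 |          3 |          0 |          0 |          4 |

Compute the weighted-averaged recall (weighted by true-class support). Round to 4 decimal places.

Per-class recall (TP/(TP+FN)):
  jazz: TP=3, FN=1+1+0+1=3 → 3/6 = 0.50000
  pop: TP=3, FN=2+1+0+0=3 → 3/6 = 0.50000
  classical: TP=3, FN=1+0+0+0=1 → 3/4 = 0.75000
  hiphop: TP=4, FN=2+0+2+0=4 → 4/8 = 0.50000
  metal: TP=4, FN=0+3+0+0=3 → 4/7 = 0.57143
Weighted-recall = Σ (supportᵢ/N)·recallᵢ with N=31: (6/31)·0.50000 + (6/31)·0.50000 + (4/31)·0.75000 + (8/31)·0.50000 + (7/31)·0.57143 = 0.5484

0.5484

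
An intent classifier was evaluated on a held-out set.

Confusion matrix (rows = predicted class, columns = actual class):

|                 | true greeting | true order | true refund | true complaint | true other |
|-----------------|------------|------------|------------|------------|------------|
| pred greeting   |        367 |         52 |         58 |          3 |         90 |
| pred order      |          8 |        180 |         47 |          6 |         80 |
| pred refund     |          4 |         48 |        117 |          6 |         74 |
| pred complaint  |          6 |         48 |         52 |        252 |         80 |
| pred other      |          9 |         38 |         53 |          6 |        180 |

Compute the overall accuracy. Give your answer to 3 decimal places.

Accuracy = trace / total = (367+180+117+252+180=1096) / 1864 = 1096/1864 = 0.588

0.588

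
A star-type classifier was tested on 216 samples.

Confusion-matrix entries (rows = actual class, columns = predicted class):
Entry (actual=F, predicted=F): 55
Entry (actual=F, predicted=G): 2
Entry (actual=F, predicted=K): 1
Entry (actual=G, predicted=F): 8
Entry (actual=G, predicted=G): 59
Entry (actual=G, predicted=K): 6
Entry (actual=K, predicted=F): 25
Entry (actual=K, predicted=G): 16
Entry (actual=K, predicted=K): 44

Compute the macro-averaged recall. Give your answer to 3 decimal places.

Per-class recall (TP/(TP+FN)):
  F: TP=55, FN=2+1=3 → 55/58 = 0.9483
  G: TP=59, FN=8+6=14 → 59/73 = 0.8082
  K: TP=44, FN=25+16=41 → 44/85 = 0.5176
Macro-recall = mean = (0.9483 + 0.8082 + 0.5176) / 3 = 0.758

0.758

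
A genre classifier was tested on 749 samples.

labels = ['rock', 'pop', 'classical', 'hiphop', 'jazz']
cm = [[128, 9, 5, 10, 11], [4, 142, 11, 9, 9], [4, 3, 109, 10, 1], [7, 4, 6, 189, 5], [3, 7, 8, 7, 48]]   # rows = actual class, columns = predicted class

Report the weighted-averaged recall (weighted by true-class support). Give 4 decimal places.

Per-class recall (TP/(TP+FN)):
  rock: TP=128, FN=9+5+10+11=35 → 128/163 = 0.78528
  pop: TP=142, FN=4+11+9+9=33 → 142/175 = 0.81143
  classical: TP=109, FN=4+3+10+1=18 → 109/127 = 0.85827
  hiphop: TP=189, FN=7+4+6+5=22 → 189/211 = 0.89573
  jazz: TP=48, FN=3+7+8+7=25 → 48/73 = 0.65753
Weighted-recall = Σ (supportᵢ/N)·recallᵢ with N=749: (163/749)·0.78528 + (175/749)·0.81143 + (127/749)·0.85827 + (211/749)·0.89573 + (73/749)·0.65753 = 0.8224

0.8224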